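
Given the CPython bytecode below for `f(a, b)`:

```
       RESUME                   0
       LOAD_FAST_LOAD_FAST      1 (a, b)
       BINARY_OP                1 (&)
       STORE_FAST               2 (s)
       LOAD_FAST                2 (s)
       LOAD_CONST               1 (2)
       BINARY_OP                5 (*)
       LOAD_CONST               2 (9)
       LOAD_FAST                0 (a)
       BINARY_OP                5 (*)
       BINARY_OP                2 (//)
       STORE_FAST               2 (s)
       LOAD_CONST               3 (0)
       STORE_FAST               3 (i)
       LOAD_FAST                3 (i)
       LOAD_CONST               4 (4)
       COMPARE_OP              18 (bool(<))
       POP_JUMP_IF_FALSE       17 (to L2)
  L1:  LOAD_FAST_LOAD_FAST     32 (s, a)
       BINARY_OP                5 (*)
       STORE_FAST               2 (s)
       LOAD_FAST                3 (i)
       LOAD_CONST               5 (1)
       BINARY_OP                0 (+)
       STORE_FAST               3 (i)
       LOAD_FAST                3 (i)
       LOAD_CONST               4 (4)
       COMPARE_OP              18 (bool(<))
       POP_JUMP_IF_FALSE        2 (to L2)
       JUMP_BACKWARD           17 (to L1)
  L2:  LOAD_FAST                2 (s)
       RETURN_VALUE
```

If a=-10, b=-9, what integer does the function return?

0

LOAD_FAST_LOAD_FAST a,b → push -10,-9. Stack: [-10, -9]
BINARY_OP & → -10 & -9 = -10. Stack: [-10]
STORE_FAST s → s=-10. Stack: []
LOAD_FAST s → push -10. Stack: [-10]
LOAD_CONST → push 2. Stack: [-10, 2]
BINARY_OP * → -10 * 2 = -20. Stack: [-20]
LOAD_CONST → push 9. Stack: [-20, 9]
LOAD_FAST a → push -10. Stack: [-20, 9, -10]
BINARY_OP * → 9 * -10 = -90. Stack: [-20, -90]
BINARY_OP // → -20 // -90 = 0. Stack: [0]
STORE_FAST s → s=0. Stack: []
LOAD_CONST → push 0. Stack: [0]
STORE_FAST i → i=0. Stack: []
LOAD_FAST i → push 0. Stack: [0]
LOAD_CONST → push 4. Stack: [0, 4]
COMPARE_OP bool(<) → 0 vs 4 = True. Stack: [True]
POP_JUMP_IF_FALSE → pop True; no jump. Stack: []
LOAD_FAST_LOAD_FAST s,a → push 0,-10. Stack: [0, -10]
BINARY_OP * → 0 * -10 = 0. Stack: [0]
STORE_FAST s → s=0. Stack: []
LOAD_FAST i → push 0. Stack: [0]
LOAD_CONST → push 1. Stack: [0, 1]
BINARY_OP + → 0 + 1 = 1. Stack: [1]
STORE_FAST i → i=1. Stack: []
LOAD_FAST i → push 1. Stack: [1]
LOAD_CONST → push 4. Stack: [1, 4]
COMPARE_OP bool(<) → 1 vs 4 = True. Stack: [True]
POP_JUMP_IF_FALSE → pop True; no jump. Stack: []
LOAD_FAST_LOAD_FAST s,a → push 0,-10. Stack: [0, -10]
BINARY_OP * → 0 * -10 = 0. Stack: [0]
STORE_FAST s → s=0. Stack: []
LOAD_FAST i → push 1. Stack: [1]
LOAD_CONST → push 1. Stack: [1, 1]
BINARY_OP + → 1 + 1 = 2. Stack: [2]
STORE_FAST i → i=2. Stack: []
LOAD_FAST i → push 2. Stack: [2]
LOAD_CONST → push 4. Stack: [2, 4]
COMPARE_OP bool(<) → 2 vs 4 = True. Stack: [True]
POP_JUMP_IF_FALSE → pop True; no jump. Stack: []
LOAD_FAST_LOAD_FAST s,a → push 0,-10. Stack: [0, -10]
BINARY_OP * → 0 * -10 = 0. Stack: [0]
STORE_FAST s → s=0. Stack: []
LOAD_FAST i → push 2. Stack: [2]
LOAD_CONST → push 1. Stack: [2, 1]
BINARY_OP + → 2 + 1 = 3. Stack: [3]
STORE_FAST i → i=3. Stack: []
LOAD_FAST i → push 3. Stack: [3]
LOAD_CONST → push 4. Stack: [3, 4]
COMPARE_OP bool(<) → 3 vs 4 = True. Stack: [True]
POP_JUMP_IF_FALSE → pop True; no jump. Stack: []
LOAD_FAST_LOAD_FAST s,a → push 0,-10. Stack: [0, -10]
BINARY_OP * → 0 * -10 = 0. Stack: [0]
STORE_FAST s → s=0. Stack: []
LOAD_FAST i → push 3. Stack: [3]
LOAD_CONST → push 1. Stack: [3, 1]
BINARY_OP + → 3 + 1 = 4. Stack: [4]
STORE_FAST i → i=4. Stack: []
LOAD_FAST i → push 4. Stack: [4]
LOAD_CONST → push 4. Stack: [4, 4]
COMPARE_OP bool(<) → 4 vs 4 = False. Stack: [False]
POP_JUMP_IF_FALSE → pop False; jump. Stack: []
LOAD_FAST s → push 0. Stack: [0]
RETURN_VALUE → return 0.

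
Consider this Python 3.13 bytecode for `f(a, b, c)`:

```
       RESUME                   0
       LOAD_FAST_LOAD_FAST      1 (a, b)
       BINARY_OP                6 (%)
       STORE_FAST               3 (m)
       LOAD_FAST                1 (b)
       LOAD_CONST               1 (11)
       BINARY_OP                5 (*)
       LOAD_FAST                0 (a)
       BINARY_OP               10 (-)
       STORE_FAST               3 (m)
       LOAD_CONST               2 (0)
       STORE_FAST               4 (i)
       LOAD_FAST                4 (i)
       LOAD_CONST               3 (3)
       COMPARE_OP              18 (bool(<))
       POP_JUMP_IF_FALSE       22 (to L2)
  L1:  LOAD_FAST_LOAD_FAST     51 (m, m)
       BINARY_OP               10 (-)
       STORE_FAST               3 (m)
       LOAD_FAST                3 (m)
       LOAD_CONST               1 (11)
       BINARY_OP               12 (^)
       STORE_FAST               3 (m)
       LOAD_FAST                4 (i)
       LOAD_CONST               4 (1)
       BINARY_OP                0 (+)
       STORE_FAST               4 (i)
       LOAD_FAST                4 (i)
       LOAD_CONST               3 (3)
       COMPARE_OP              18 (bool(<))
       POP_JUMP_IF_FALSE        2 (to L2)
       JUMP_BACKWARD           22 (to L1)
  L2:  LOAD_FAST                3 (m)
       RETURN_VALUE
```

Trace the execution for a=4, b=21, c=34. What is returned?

LOAD_FAST_LOAD_FAST a,b → push 4,21. Stack: [4, 21]
BINARY_OP % → 4 % 21 = 4. Stack: [4]
STORE_FAST m → m=4. Stack: []
LOAD_FAST b → push 21. Stack: [21]
LOAD_CONST → push 11. Stack: [21, 11]
BINARY_OP * → 21 * 11 = 231. Stack: [231]
LOAD_FAST a → push 4. Stack: [231, 4]
BINARY_OP - → 231 - 4 = 227. Stack: [227]
STORE_FAST m → m=227. Stack: []
LOAD_CONST → push 0. Stack: [0]
STORE_FAST i → i=0. Stack: []
LOAD_FAST i → push 0. Stack: [0]
LOAD_CONST → push 3. Stack: [0, 3]
COMPARE_OP bool(<) → 0 vs 3 = True. Stack: [True]
POP_JUMP_IF_FALSE → pop True; no jump. Stack: []
LOAD_FAST_LOAD_FAST m,m → push 227,227. Stack: [227, 227]
BINARY_OP - → 227 - 227 = 0. Stack: [0]
STORE_FAST m → m=0. Stack: []
LOAD_FAST m → push 0. Stack: [0]
LOAD_CONST → push 11. Stack: [0, 11]
BINARY_OP ^ → 0 ^ 11 = 11. Stack: [11]
STORE_FAST m → m=11. Stack: []
LOAD_FAST i → push 0. Stack: [0]
LOAD_CONST → push 1. Stack: [0, 1]
BINARY_OP + → 0 + 1 = 1. Stack: [1]
STORE_FAST i → i=1. Stack: []
LOAD_FAST i → push 1. Stack: [1]
LOAD_CONST → push 3. Stack: [1, 3]
COMPARE_OP bool(<) → 1 vs 3 = True. Stack: [True]
POP_JUMP_IF_FALSE → pop True; no jump. Stack: []
LOAD_FAST_LOAD_FAST m,m → push 11,11. Stack: [11, 11]
BINARY_OP - → 11 - 11 = 0. Stack: [0]
STORE_FAST m → m=0. Stack: []
LOAD_FAST m → push 0. Stack: [0]
LOAD_CONST → push 11. Stack: [0, 11]
BINARY_OP ^ → 0 ^ 11 = 11. Stack: [11]
STORE_FAST m → m=11. Stack: []
LOAD_FAST i → push 1. Stack: [1]
LOAD_CONST → push 1. Stack: [1, 1]
BINARY_OP + → 1 + 1 = 2. Stack: [2]
STORE_FAST i → i=2. Stack: []
LOAD_FAST i → push 2. Stack: [2]
LOAD_CONST → push 3. Stack: [2, 3]
COMPARE_OP bool(<) → 2 vs 3 = True. Stack: [True]
POP_JUMP_IF_FALSE → pop True; no jump. Stack: []
LOAD_FAST_LOAD_FAST m,m → push 11,11. Stack: [11, 11]
BINARY_OP - → 11 - 11 = 0. Stack: [0]
STORE_FAST m → m=0. Stack: []
LOAD_FAST m → push 0. Stack: [0]
LOAD_CONST → push 11. Stack: [0, 11]
BINARY_OP ^ → 0 ^ 11 = 11. Stack: [11]
STORE_FAST m → m=11. Stack: []
LOAD_FAST i → push 2. Stack: [2]
LOAD_CONST → push 1. Stack: [2, 1]
BINARY_OP + → 2 + 1 = 3. Stack: [3]
STORE_FAST i → i=3. Stack: []
LOAD_FAST i → push 3. Stack: [3]
LOAD_CONST → push 3. Stack: [3, 3]
COMPARE_OP bool(<) → 3 vs 3 = False. Stack: [False]
POP_JUMP_IF_FALSE → pop False; jump. Stack: []
LOAD_FAST m → push 11. Stack: [11]
RETURN_VALUE → return 11.

11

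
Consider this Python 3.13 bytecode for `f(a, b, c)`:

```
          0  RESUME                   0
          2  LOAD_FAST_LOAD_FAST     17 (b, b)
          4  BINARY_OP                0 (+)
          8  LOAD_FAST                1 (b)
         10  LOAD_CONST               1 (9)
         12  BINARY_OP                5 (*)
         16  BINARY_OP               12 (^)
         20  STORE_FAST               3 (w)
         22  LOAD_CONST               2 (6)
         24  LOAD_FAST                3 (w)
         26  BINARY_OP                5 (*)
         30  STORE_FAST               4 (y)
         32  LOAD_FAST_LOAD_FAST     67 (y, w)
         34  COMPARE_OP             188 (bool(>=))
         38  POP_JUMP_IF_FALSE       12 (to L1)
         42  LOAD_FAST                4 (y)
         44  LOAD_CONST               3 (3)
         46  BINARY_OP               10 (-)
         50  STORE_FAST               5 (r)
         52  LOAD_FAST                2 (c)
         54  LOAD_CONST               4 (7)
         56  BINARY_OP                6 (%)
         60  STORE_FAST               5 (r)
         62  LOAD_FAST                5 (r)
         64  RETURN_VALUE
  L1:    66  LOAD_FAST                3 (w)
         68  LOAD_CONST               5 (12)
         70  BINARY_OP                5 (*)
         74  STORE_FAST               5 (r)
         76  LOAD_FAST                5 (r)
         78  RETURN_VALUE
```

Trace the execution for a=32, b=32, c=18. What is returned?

4

LOAD_FAST_LOAD_FAST b,b → push 32,32. Stack: [32, 32]
BINARY_OP + → 32 + 32 = 64. Stack: [64]
LOAD_FAST b → push 32. Stack: [64, 32]
LOAD_CONST → push 9. Stack: [64, 32, 9]
BINARY_OP * → 32 * 9 = 288. Stack: [64, 288]
BINARY_OP ^ → 64 ^ 288 = 352. Stack: [352]
STORE_FAST w → w=352. Stack: []
LOAD_CONST → push 6. Stack: [6]
LOAD_FAST w → push 352. Stack: [6, 352]
BINARY_OP * → 6 * 352 = 2112. Stack: [2112]
STORE_FAST y → y=2112. Stack: []
LOAD_FAST_LOAD_FAST y,w → push 2112,352. Stack: [2112, 352]
COMPARE_OP bool(>=) → 2112 vs 352 = True. Stack: [True]
POP_JUMP_IF_FALSE → pop True; no jump. Stack: []
LOAD_FAST y → push 2112. Stack: [2112]
LOAD_CONST → push 3. Stack: [2112, 3]
BINARY_OP - → 2112 - 3 = 2109. Stack: [2109]
STORE_FAST r → r=2109. Stack: []
LOAD_FAST c → push 18. Stack: [18]
LOAD_CONST → push 7. Stack: [18, 7]
BINARY_OP % → 18 % 7 = 4. Stack: [4]
STORE_FAST r → r=4. Stack: []
LOAD_FAST r → push 4. Stack: [4]
RETURN_VALUE → return 4.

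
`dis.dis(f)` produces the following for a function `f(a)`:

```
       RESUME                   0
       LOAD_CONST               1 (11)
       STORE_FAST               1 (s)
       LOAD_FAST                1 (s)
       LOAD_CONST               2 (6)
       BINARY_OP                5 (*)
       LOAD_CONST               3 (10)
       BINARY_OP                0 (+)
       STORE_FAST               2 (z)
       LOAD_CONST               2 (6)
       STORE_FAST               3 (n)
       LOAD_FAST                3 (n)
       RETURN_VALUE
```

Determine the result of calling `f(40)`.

LOAD_CONST → push 11. Stack: [11]
STORE_FAST s → s=11. Stack: []
LOAD_FAST s → push 11. Stack: [11]
LOAD_CONST → push 6. Stack: [11, 6]
BINARY_OP * → 11 * 6 = 66. Stack: [66]
LOAD_CONST → push 10. Stack: [66, 10]
BINARY_OP + → 66 + 10 = 76. Stack: [76]
STORE_FAST z → z=76. Stack: []
LOAD_CONST → push 6. Stack: [6]
STORE_FAST n → n=6. Stack: []
LOAD_FAST n → push 6. Stack: [6]
RETURN_VALUE → return 6.

6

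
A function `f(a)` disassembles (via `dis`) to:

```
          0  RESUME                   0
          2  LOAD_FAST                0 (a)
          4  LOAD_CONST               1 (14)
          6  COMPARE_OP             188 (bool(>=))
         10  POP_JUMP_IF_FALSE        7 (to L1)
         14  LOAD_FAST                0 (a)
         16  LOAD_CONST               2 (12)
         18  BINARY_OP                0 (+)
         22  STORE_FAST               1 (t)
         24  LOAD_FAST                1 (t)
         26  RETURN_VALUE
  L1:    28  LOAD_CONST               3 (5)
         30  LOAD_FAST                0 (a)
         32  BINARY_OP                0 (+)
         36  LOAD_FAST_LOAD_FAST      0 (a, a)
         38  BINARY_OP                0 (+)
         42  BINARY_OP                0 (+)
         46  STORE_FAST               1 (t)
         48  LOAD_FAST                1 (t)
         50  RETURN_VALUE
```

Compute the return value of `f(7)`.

LOAD_FAST a → push 7. Stack: [7]
LOAD_CONST → push 14. Stack: [7, 14]
COMPARE_OP bool(>=) → 7 vs 14 = False. Stack: [False]
POP_JUMP_IF_FALSE → pop False; jump. Stack: []
LOAD_CONST → push 5. Stack: [5]
LOAD_FAST a → push 7. Stack: [5, 7]
BINARY_OP + → 5 + 7 = 12. Stack: [12]
LOAD_FAST_LOAD_FAST a,a → push 7,7. Stack: [12, 7, 7]
BINARY_OP + → 7 + 7 = 14. Stack: [12, 14]
BINARY_OP + → 12 + 14 = 26. Stack: [26]
STORE_FAST t → t=26. Stack: []
LOAD_FAST t → push 26. Stack: [26]
RETURN_VALUE → return 26.

26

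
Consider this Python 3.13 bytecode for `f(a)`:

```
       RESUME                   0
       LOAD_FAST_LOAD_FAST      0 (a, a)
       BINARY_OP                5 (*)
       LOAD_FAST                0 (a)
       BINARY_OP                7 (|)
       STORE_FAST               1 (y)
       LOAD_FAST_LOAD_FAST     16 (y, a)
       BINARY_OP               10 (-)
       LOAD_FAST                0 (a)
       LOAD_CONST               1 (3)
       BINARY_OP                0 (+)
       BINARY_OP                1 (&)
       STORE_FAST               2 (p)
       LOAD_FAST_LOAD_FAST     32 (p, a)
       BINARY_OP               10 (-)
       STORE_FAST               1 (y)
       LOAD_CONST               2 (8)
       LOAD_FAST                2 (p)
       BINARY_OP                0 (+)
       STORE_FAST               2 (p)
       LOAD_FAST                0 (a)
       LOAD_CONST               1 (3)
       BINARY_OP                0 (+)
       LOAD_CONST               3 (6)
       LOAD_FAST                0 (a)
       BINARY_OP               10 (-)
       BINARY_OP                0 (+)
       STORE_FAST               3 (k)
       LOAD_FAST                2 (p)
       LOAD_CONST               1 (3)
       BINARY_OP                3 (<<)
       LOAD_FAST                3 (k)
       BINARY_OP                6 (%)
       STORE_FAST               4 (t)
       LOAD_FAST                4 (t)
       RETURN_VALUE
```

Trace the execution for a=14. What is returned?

1

LOAD_FAST_LOAD_FAST a,a → push 14,14. Stack: [14, 14]
BINARY_OP * → 14 * 14 = 196. Stack: [196]
LOAD_FAST a → push 14. Stack: [196, 14]
BINARY_OP | → 196 | 14 = 206. Stack: [206]
STORE_FAST y → y=206. Stack: []
LOAD_FAST_LOAD_FAST y,a → push 206,14. Stack: [206, 14]
BINARY_OP - → 206 - 14 = 192. Stack: [192]
LOAD_FAST a → push 14. Stack: [192, 14]
LOAD_CONST → push 3. Stack: [192, 14, 3]
BINARY_OP + → 14 + 3 = 17. Stack: [192, 17]
BINARY_OP & → 192 & 17 = 0. Stack: [0]
STORE_FAST p → p=0. Stack: []
LOAD_FAST_LOAD_FAST p,a → push 0,14. Stack: [0, 14]
BINARY_OP - → 0 - 14 = -14. Stack: [-14]
STORE_FAST y → y=-14. Stack: []
LOAD_CONST → push 8. Stack: [8]
LOAD_FAST p → push 0. Stack: [8, 0]
BINARY_OP + → 8 + 0 = 8. Stack: [8]
STORE_FAST p → p=8. Stack: []
LOAD_FAST a → push 14. Stack: [14]
LOAD_CONST → push 3. Stack: [14, 3]
BINARY_OP + → 14 + 3 = 17. Stack: [17]
LOAD_CONST → push 6. Stack: [17, 6]
LOAD_FAST a → push 14. Stack: [17, 6, 14]
BINARY_OP - → 6 - 14 = -8. Stack: [17, -8]
BINARY_OP + → 17 + -8 = 9. Stack: [9]
STORE_FAST k → k=9. Stack: []
LOAD_FAST p → push 8. Stack: [8]
LOAD_CONST → push 3. Stack: [8, 3]
BINARY_OP << → 8 << 3 = 64. Stack: [64]
LOAD_FAST k → push 9. Stack: [64, 9]
BINARY_OP % → 64 % 9 = 1. Stack: [1]
STORE_FAST t → t=1. Stack: []
LOAD_FAST t → push 1. Stack: [1]
RETURN_VALUE → return 1.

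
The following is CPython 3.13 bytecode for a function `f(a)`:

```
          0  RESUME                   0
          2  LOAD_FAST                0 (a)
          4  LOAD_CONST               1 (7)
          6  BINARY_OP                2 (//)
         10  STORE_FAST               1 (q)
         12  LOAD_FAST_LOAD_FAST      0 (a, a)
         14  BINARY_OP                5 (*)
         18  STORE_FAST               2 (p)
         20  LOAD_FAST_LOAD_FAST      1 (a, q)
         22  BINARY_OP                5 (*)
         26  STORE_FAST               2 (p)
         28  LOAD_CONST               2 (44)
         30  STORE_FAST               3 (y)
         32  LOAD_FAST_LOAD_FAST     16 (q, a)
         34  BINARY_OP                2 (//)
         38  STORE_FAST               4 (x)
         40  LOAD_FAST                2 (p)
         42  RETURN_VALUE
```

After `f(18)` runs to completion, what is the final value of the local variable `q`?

LOAD_FAST a → push 18. Stack: [18]
LOAD_CONST → push 7. Stack: [18, 7]
BINARY_OP // → 18 // 7 = 2. Stack: [2]
STORE_FAST q → q=2. Stack: []
LOAD_FAST_LOAD_FAST a,a → push 18,18. Stack: [18, 18]
BINARY_OP * → 18 * 18 = 324. Stack: [324]
STORE_FAST p → p=324. Stack: []
LOAD_FAST_LOAD_FAST a,q → push 18,2. Stack: [18, 2]
BINARY_OP * → 18 * 2 = 36. Stack: [36]
STORE_FAST p → p=36. Stack: []
LOAD_CONST → push 44. Stack: [44]
STORE_FAST y → y=44. Stack: []
LOAD_FAST_LOAD_FAST q,a → push 2,18. Stack: [2, 18]
BINARY_OP // → 2 // 18 = 0. Stack: [0]
STORE_FAST x → x=0. Stack: []
LOAD_FAST p → push 36. Stack: [36]
RETURN_VALUE → return 36.

2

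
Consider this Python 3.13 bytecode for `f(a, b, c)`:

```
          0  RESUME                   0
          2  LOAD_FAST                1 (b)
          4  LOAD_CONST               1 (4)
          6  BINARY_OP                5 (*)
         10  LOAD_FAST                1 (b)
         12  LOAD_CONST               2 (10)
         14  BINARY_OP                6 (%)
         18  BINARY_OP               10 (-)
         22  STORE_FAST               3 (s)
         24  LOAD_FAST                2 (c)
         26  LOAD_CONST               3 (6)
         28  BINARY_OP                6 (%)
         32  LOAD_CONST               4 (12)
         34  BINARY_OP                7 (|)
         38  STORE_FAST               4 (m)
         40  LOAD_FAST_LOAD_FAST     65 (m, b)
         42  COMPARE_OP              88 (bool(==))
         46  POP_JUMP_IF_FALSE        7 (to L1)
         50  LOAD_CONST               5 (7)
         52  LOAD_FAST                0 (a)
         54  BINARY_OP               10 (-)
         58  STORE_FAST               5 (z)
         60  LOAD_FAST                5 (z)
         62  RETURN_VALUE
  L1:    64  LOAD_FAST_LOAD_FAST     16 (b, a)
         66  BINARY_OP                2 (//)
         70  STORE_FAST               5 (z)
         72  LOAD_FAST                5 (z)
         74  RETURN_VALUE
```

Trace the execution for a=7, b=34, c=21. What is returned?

4

LOAD_FAST b → push 34. Stack: [34]
LOAD_CONST → push 4. Stack: [34, 4]
BINARY_OP * → 34 * 4 = 136. Stack: [136]
LOAD_FAST b → push 34. Stack: [136, 34]
LOAD_CONST → push 10. Stack: [136, 34, 10]
BINARY_OP % → 34 % 10 = 4. Stack: [136, 4]
BINARY_OP - → 136 - 4 = 132. Stack: [132]
STORE_FAST s → s=132. Stack: []
LOAD_FAST c → push 21. Stack: [21]
LOAD_CONST → push 6. Stack: [21, 6]
BINARY_OP % → 21 % 6 = 3. Stack: [3]
LOAD_CONST → push 12. Stack: [3, 12]
BINARY_OP | → 3 | 12 = 15. Stack: [15]
STORE_FAST m → m=15. Stack: []
LOAD_FAST_LOAD_FAST m,b → push 15,34. Stack: [15, 34]
COMPARE_OP bool(==) → 15 vs 34 = False. Stack: [False]
POP_JUMP_IF_FALSE → pop False; jump. Stack: []
LOAD_FAST_LOAD_FAST b,a → push 34,7. Stack: [34, 7]
BINARY_OP // → 34 // 7 = 4. Stack: [4]
STORE_FAST z → z=4. Stack: []
LOAD_FAST z → push 4. Stack: [4]
RETURN_VALUE → return 4.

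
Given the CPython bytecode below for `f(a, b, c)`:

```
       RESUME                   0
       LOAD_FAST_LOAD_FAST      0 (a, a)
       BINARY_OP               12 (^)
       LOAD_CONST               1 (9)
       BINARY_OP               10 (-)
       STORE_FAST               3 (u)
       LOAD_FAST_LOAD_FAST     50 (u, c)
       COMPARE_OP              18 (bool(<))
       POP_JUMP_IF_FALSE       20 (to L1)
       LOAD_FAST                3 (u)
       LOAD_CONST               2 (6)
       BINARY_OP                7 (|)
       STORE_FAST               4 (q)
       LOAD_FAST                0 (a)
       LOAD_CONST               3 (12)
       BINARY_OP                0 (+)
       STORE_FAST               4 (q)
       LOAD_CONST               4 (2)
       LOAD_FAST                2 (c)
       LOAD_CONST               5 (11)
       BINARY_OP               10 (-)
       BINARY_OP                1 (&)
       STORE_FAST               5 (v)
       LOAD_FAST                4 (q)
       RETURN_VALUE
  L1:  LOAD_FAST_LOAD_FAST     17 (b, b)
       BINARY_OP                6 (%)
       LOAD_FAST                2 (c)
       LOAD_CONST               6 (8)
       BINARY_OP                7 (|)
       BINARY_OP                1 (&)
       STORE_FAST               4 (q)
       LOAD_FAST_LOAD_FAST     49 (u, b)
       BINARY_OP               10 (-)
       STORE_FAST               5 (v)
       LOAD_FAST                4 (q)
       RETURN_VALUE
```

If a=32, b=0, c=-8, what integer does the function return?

44

LOAD_FAST_LOAD_FAST a,a → push 32,32. Stack: [32, 32]
BINARY_OP ^ → 32 ^ 32 = 0. Stack: [0]
LOAD_CONST → push 9. Stack: [0, 9]
BINARY_OP - → 0 - 9 = -9. Stack: [-9]
STORE_FAST u → u=-9. Stack: []
LOAD_FAST_LOAD_FAST u,c → push -9,-8. Stack: [-9, -8]
COMPARE_OP bool(<) → -9 vs -8 = True. Stack: [True]
POP_JUMP_IF_FALSE → pop True; no jump. Stack: []
LOAD_FAST u → push -9. Stack: [-9]
LOAD_CONST → push 6. Stack: [-9, 6]
BINARY_OP | → -9 | 6 = -9. Stack: [-9]
STORE_FAST q → q=-9. Stack: []
LOAD_FAST a → push 32. Stack: [32]
LOAD_CONST → push 12. Stack: [32, 12]
BINARY_OP + → 32 + 12 = 44. Stack: [44]
STORE_FAST q → q=44. Stack: []
LOAD_CONST → push 2. Stack: [2]
LOAD_FAST c → push -8. Stack: [2, -8]
LOAD_CONST → push 11. Stack: [2, -8, 11]
BINARY_OP - → -8 - 11 = -19. Stack: [2, -19]
BINARY_OP & → 2 & -19 = 0. Stack: [0]
STORE_FAST v → v=0. Stack: []
LOAD_FAST q → push 44. Stack: [44]
RETURN_VALUE → return 44.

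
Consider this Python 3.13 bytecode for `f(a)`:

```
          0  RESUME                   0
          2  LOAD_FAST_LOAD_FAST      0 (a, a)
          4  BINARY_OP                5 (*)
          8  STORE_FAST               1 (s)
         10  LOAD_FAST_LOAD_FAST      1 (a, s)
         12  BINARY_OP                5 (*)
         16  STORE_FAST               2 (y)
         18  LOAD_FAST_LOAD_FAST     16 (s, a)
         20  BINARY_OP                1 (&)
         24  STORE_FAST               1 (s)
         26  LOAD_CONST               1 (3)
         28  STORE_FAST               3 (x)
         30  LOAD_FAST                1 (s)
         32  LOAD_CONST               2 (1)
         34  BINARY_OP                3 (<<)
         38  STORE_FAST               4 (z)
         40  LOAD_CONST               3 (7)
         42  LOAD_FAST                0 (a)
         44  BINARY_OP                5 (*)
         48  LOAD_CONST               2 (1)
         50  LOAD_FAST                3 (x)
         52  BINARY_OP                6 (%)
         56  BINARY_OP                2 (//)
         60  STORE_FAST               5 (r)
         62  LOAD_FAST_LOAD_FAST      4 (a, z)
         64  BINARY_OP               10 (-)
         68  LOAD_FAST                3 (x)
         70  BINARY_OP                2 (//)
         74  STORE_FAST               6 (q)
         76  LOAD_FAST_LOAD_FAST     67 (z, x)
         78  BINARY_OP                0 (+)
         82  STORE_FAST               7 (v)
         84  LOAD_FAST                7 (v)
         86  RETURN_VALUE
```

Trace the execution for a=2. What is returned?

LOAD_FAST_LOAD_FAST a,a → push 2,2. Stack: [2, 2]
BINARY_OP * → 2 * 2 = 4. Stack: [4]
STORE_FAST s → s=4. Stack: []
LOAD_FAST_LOAD_FAST a,s → push 2,4. Stack: [2, 4]
BINARY_OP * → 2 * 4 = 8. Stack: [8]
STORE_FAST y → y=8. Stack: []
LOAD_FAST_LOAD_FAST s,a → push 4,2. Stack: [4, 2]
BINARY_OP & → 4 & 2 = 0. Stack: [0]
STORE_FAST s → s=0. Stack: []
LOAD_CONST → push 3. Stack: [3]
STORE_FAST x → x=3. Stack: []
LOAD_FAST s → push 0. Stack: [0]
LOAD_CONST → push 1. Stack: [0, 1]
BINARY_OP << → 0 << 1 = 0. Stack: [0]
STORE_FAST z → z=0. Stack: []
LOAD_CONST → push 7. Stack: [7]
LOAD_FAST a → push 2. Stack: [7, 2]
BINARY_OP * → 7 * 2 = 14. Stack: [14]
LOAD_CONST → push 1. Stack: [14, 1]
LOAD_FAST x → push 3. Stack: [14, 1, 3]
BINARY_OP % → 1 % 3 = 1. Stack: [14, 1]
BINARY_OP // → 14 // 1 = 14. Stack: [14]
STORE_FAST r → r=14. Stack: []
LOAD_FAST_LOAD_FAST a,z → push 2,0. Stack: [2, 0]
BINARY_OP - → 2 - 0 = 2. Stack: [2]
LOAD_FAST x → push 3. Stack: [2, 3]
BINARY_OP // → 2 // 3 = 0. Stack: [0]
STORE_FAST q → q=0. Stack: []
LOAD_FAST_LOAD_FAST z,x → push 0,3. Stack: [0, 3]
BINARY_OP + → 0 + 3 = 3. Stack: [3]
STORE_FAST v → v=3. Stack: []
LOAD_FAST v → push 3. Stack: [3]
RETURN_VALUE → return 3.

3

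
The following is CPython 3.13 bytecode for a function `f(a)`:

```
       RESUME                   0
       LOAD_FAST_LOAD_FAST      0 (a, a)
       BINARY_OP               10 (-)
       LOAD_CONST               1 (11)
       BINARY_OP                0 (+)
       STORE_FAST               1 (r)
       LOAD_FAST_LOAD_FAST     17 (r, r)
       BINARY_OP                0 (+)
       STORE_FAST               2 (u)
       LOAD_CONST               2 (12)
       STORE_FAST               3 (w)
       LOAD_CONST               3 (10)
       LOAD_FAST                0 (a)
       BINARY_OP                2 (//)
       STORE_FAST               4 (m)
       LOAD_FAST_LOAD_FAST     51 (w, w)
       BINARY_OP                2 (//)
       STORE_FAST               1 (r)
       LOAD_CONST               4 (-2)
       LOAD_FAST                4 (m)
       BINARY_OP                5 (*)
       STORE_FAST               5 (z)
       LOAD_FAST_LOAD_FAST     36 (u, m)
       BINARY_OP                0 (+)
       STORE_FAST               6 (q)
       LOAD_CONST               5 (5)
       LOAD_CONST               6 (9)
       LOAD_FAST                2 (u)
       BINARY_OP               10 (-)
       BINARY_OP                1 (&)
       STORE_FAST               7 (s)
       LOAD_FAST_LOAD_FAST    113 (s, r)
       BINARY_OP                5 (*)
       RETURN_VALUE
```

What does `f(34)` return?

LOAD_FAST_LOAD_FAST a,a → push 34,34. Stack: [34, 34]
BINARY_OP - → 34 - 34 = 0. Stack: [0]
LOAD_CONST → push 11. Stack: [0, 11]
BINARY_OP + → 0 + 11 = 11. Stack: [11]
STORE_FAST r → r=11. Stack: []
LOAD_FAST_LOAD_FAST r,r → push 11,11. Stack: [11, 11]
BINARY_OP + → 11 + 11 = 22. Stack: [22]
STORE_FAST u → u=22. Stack: []
LOAD_CONST → push 12. Stack: [12]
STORE_FAST w → w=12. Stack: []
LOAD_CONST → push 10. Stack: [10]
LOAD_FAST a → push 34. Stack: [10, 34]
BINARY_OP // → 10 // 34 = 0. Stack: [0]
STORE_FAST m → m=0. Stack: []
LOAD_FAST_LOAD_FAST w,w → push 12,12. Stack: [12, 12]
BINARY_OP // → 12 // 12 = 1. Stack: [1]
STORE_FAST r → r=1. Stack: []
LOAD_CONST → push -2. Stack: [-2]
LOAD_FAST m → push 0. Stack: [-2, 0]
BINARY_OP * → -2 * 0 = 0. Stack: [0]
STORE_FAST z → z=0. Stack: []
LOAD_FAST_LOAD_FAST u,m → push 22,0. Stack: [22, 0]
BINARY_OP + → 22 + 0 = 22. Stack: [22]
STORE_FAST q → q=22. Stack: []
LOAD_CONST → push 5. Stack: [5]
LOAD_CONST → push 9. Stack: [5, 9]
LOAD_FAST u → push 22. Stack: [5, 9, 22]
BINARY_OP - → 9 - 22 = -13. Stack: [5, -13]
BINARY_OP & → 5 & -13 = 1. Stack: [1]
STORE_FAST s → s=1. Stack: []
LOAD_FAST_LOAD_FAST s,r → push 1,1. Stack: [1, 1]
BINARY_OP * → 1 * 1 = 1. Stack: [1]
RETURN_VALUE → return 1.

1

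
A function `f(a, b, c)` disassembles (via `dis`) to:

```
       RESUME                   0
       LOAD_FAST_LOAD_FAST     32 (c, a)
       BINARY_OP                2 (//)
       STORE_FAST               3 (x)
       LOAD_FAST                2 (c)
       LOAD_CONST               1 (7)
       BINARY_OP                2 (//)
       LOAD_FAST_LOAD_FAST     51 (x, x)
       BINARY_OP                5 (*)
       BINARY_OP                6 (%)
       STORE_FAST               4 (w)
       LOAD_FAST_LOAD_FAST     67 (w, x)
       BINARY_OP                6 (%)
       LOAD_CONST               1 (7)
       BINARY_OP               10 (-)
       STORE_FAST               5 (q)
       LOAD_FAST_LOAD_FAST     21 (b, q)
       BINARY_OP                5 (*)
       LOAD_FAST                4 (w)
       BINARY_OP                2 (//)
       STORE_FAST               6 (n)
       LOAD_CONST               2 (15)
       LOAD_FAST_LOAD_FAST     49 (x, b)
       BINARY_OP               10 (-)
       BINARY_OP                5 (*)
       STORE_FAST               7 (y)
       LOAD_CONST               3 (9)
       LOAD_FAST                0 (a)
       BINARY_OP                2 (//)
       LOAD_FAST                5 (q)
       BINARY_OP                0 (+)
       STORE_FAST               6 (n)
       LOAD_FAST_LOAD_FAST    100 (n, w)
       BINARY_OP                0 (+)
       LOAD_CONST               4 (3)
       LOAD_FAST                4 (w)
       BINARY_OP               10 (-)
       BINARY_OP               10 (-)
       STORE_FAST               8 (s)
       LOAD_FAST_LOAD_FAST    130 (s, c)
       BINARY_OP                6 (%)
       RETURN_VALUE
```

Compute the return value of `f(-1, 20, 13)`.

10

LOAD_FAST_LOAD_FAST c,a → push 13,-1. Stack: [13, -1]
BINARY_OP // → 13 // -1 = -13. Stack: [-13]
STORE_FAST x → x=-13. Stack: []
LOAD_FAST c → push 13. Stack: [13]
LOAD_CONST → push 7. Stack: [13, 7]
BINARY_OP // → 13 // 7 = 1. Stack: [1]
LOAD_FAST_LOAD_FAST x,x → push -13,-13. Stack: [1, -13, -13]
BINARY_OP * → -13 * -13 = 169. Stack: [1, 169]
BINARY_OP % → 1 % 169 = 1. Stack: [1]
STORE_FAST w → w=1. Stack: []
LOAD_FAST_LOAD_FAST w,x → push 1,-13. Stack: [1, -13]
BINARY_OP % → 1 % -13 = -12. Stack: [-12]
LOAD_CONST → push 7. Stack: [-12, 7]
BINARY_OP - → -12 - 7 = -19. Stack: [-19]
STORE_FAST q → q=-19. Stack: []
LOAD_FAST_LOAD_FAST b,q → push 20,-19. Stack: [20, -19]
BINARY_OP * → 20 * -19 = -380. Stack: [-380]
LOAD_FAST w → push 1. Stack: [-380, 1]
BINARY_OP // → -380 // 1 = -380. Stack: [-380]
STORE_FAST n → n=-380. Stack: []
LOAD_CONST → push 15. Stack: [15]
LOAD_FAST_LOAD_FAST x,b → push -13,20. Stack: [15, -13, 20]
BINARY_OP - → -13 - 20 = -33. Stack: [15, -33]
BINARY_OP * → 15 * -33 = -495. Stack: [-495]
STORE_FAST y → y=-495. Stack: []
LOAD_CONST → push 9. Stack: [9]
LOAD_FAST a → push -1. Stack: [9, -1]
BINARY_OP // → 9 // -1 = -9. Stack: [-9]
LOAD_FAST q → push -19. Stack: [-9, -19]
BINARY_OP + → -9 + -19 = -28. Stack: [-28]
STORE_FAST n → n=-28. Stack: []
LOAD_FAST_LOAD_FAST n,w → push -28,1. Stack: [-28, 1]
BINARY_OP + → -28 + 1 = -27. Stack: [-27]
LOAD_CONST → push 3. Stack: [-27, 3]
LOAD_FAST w → push 1. Stack: [-27, 3, 1]
BINARY_OP - → 3 - 1 = 2. Stack: [-27, 2]
BINARY_OP - → -27 - 2 = -29. Stack: [-29]
STORE_FAST s → s=-29. Stack: []
LOAD_FAST_LOAD_FAST s,c → push -29,13. Stack: [-29, 13]
BINARY_OP % → -29 % 13 = 10. Stack: [10]
RETURN_VALUE → return 10.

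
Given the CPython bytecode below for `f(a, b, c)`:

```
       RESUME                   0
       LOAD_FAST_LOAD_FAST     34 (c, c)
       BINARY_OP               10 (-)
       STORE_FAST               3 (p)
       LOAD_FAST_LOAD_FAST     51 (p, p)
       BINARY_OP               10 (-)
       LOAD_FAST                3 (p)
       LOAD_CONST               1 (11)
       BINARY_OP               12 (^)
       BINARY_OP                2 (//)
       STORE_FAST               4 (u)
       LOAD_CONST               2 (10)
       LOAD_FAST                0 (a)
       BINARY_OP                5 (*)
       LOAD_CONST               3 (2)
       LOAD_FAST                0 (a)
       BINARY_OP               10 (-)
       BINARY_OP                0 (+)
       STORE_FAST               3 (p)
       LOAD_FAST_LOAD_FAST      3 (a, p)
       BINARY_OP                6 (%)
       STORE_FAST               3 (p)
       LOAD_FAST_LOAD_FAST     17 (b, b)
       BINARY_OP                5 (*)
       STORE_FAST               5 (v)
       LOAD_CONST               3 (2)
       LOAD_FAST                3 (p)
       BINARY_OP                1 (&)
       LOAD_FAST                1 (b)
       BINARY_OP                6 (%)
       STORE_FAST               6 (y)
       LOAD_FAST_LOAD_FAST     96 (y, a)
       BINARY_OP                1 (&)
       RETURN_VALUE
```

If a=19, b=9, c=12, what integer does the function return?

LOAD_FAST_LOAD_FAST c,c → push 12,12. Stack: [12, 12]
BINARY_OP - → 12 - 12 = 0. Stack: [0]
STORE_FAST p → p=0. Stack: []
LOAD_FAST_LOAD_FAST p,p → push 0,0. Stack: [0, 0]
BINARY_OP - → 0 - 0 = 0. Stack: [0]
LOAD_FAST p → push 0. Stack: [0, 0]
LOAD_CONST → push 11. Stack: [0, 0, 11]
BINARY_OP ^ → 0 ^ 11 = 11. Stack: [0, 11]
BINARY_OP // → 0 // 11 = 0. Stack: [0]
STORE_FAST u → u=0. Stack: []
LOAD_CONST → push 10. Stack: [10]
LOAD_FAST a → push 19. Stack: [10, 19]
BINARY_OP * → 10 * 19 = 190. Stack: [190]
LOAD_CONST → push 2. Stack: [190, 2]
LOAD_FAST a → push 19. Stack: [190, 2, 19]
BINARY_OP - → 2 - 19 = -17. Stack: [190, -17]
BINARY_OP + → 190 + -17 = 173. Stack: [173]
STORE_FAST p → p=173. Stack: []
LOAD_FAST_LOAD_FAST a,p → push 19,173. Stack: [19, 173]
BINARY_OP % → 19 % 173 = 19. Stack: [19]
STORE_FAST p → p=19. Stack: []
LOAD_FAST_LOAD_FAST b,b → push 9,9. Stack: [9, 9]
BINARY_OP * → 9 * 9 = 81. Stack: [81]
STORE_FAST v → v=81. Stack: []
LOAD_CONST → push 2. Stack: [2]
LOAD_FAST p → push 19. Stack: [2, 19]
BINARY_OP & → 2 & 19 = 2. Stack: [2]
LOAD_FAST b → push 9. Stack: [2, 9]
BINARY_OP % → 2 % 9 = 2. Stack: [2]
STORE_FAST y → y=2. Stack: []
LOAD_FAST_LOAD_FAST y,a → push 2,19. Stack: [2, 19]
BINARY_OP & → 2 & 19 = 2. Stack: [2]
RETURN_VALUE → return 2.

2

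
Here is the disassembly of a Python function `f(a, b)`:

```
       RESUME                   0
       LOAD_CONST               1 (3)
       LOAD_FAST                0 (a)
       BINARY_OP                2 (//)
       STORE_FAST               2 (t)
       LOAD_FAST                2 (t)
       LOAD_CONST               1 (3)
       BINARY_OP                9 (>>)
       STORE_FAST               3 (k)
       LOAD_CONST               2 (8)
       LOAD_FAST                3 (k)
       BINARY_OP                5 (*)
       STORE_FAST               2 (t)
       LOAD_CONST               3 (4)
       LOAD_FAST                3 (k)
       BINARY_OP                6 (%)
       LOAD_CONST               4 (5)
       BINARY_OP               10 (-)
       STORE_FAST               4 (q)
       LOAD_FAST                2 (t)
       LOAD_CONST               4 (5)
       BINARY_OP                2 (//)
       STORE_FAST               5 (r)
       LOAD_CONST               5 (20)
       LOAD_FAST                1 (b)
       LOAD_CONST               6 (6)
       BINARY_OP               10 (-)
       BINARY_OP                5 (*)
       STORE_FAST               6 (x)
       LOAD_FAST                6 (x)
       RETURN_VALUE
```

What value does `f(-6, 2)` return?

-80

LOAD_CONST → push 3. Stack: [3]
LOAD_FAST a → push -6. Stack: [3, -6]
BINARY_OP // → 3 // -6 = -1. Stack: [-1]
STORE_FAST t → t=-1. Stack: []
LOAD_FAST t → push -1. Stack: [-1]
LOAD_CONST → push 3. Stack: [-1, 3]
BINARY_OP >> → -1 >> 3 = -1. Stack: [-1]
STORE_FAST k → k=-1. Stack: []
LOAD_CONST → push 8. Stack: [8]
LOAD_FAST k → push -1. Stack: [8, -1]
BINARY_OP * → 8 * -1 = -8. Stack: [-8]
STORE_FAST t → t=-8. Stack: []
LOAD_CONST → push 4. Stack: [4]
LOAD_FAST k → push -1. Stack: [4, -1]
BINARY_OP % → 4 % -1 = 0. Stack: [0]
LOAD_CONST → push 5. Stack: [0, 5]
BINARY_OP - → 0 - 5 = -5. Stack: [-5]
STORE_FAST q → q=-5. Stack: []
LOAD_FAST t → push -8. Stack: [-8]
LOAD_CONST → push 5. Stack: [-8, 5]
BINARY_OP // → -8 // 5 = -2. Stack: [-2]
STORE_FAST r → r=-2. Stack: []
LOAD_CONST → push 20. Stack: [20]
LOAD_FAST b → push 2. Stack: [20, 2]
LOAD_CONST → push 6. Stack: [20, 2, 6]
BINARY_OP - → 2 - 6 = -4. Stack: [20, -4]
BINARY_OP * → 20 * -4 = -80. Stack: [-80]
STORE_FAST x → x=-80. Stack: []
LOAD_FAST x → push -80. Stack: [-80]
RETURN_VALUE → return -80.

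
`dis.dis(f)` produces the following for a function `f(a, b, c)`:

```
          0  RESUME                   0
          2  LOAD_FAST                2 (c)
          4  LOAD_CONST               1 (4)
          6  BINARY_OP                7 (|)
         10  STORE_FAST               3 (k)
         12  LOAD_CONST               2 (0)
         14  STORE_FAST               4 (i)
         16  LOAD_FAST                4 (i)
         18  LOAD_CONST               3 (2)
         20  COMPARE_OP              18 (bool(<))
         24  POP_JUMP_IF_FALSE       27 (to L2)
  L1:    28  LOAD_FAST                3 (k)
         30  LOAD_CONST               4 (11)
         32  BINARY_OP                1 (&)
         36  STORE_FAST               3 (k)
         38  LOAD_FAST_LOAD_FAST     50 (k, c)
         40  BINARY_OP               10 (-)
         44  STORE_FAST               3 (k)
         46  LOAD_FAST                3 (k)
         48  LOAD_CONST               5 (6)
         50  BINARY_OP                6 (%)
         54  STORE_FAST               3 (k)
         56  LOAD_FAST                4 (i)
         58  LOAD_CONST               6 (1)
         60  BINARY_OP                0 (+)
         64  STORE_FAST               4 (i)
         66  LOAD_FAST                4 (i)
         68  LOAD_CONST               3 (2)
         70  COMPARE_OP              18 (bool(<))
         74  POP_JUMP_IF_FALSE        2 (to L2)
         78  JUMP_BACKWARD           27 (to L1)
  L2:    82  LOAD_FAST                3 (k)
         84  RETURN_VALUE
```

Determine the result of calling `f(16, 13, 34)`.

2

LOAD_FAST c → push 34. Stack: [34]
LOAD_CONST → push 4. Stack: [34, 4]
BINARY_OP | → 34 | 4 = 38. Stack: [38]
STORE_FAST k → k=38. Stack: []
LOAD_CONST → push 0. Stack: [0]
STORE_FAST i → i=0. Stack: []
LOAD_FAST i → push 0. Stack: [0]
LOAD_CONST → push 2. Stack: [0, 2]
COMPARE_OP bool(<) → 0 vs 2 = True. Stack: [True]
POP_JUMP_IF_FALSE → pop True; no jump. Stack: []
LOAD_FAST k → push 38. Stack: [38]
LOAD_CONST → push 11. Stack: [38, 11]
BINARY_OP & → 38 & 11 = 2. Stack: [2]
STORE_FAST k → k=2. Stack: []
LOAD_FAST_LOAD_FAST k,c → push 2,34. Stack: [2, 34]
BINARY_OP - → 2 - 34 = -32. Stack: [-32]
STORE_FAST k → k=-32. Stack: []
LOAD_FAST k → push -32. Stack: [-32]
LOAD_CONST → push 6. Stack: [-32, 6]
BINARY_OP % → -32 % 6 = 4. Stack: [4]
STORE_FAST k → k=4. Stack: []
LOAD_FAST i → push 0. Stack: [0]
LOAD_CONST → push 1. Stack: [0, 1]
BINARY_OP + → 0 + 1 = 1. Stack: [1]
STORE_FAST i → i=1. Stack: []
LOAD_FAST i → push 1. Stack: [1]
LOAD_CONST → push 2. Stack: [1, 2]
COMPARE_OP bool(<) → 1 vs 2 = True. Stack: [True]
POP_JUMP_IF_FALSE → pop True; no jump. Stack: []
LOAD_FAST k → push 4. Stack: [4]
LOAD_CONST → push 11. Stack: [4, 11]
BINARY_OP & → 4 & 11 = 0. Stack: [0]
STORE_FAST k → k=0. Stack: []
LOAD_FAST_LOAD_FAST k,c → push 0,34. Stack: [0, 34]
BINARY_OP - → 0 - 34 = -34. Stack: [-34]
STORE_FAST k → k=-34. Stack: []
LOAD_FAST k → push -34. Stack: [-34]
LOAD_CONST → push 6. Stack: [-34, 6]
BINARY_OP % → -34 % 6 = 2. Stack: [2]
STORE_FAST k → k=2. Stack: []
LOAD_FAST i → push 1. Stack: [1]
LOAD_CONST → push 1. Stack: [1, 1]
BINARY_OP + → 1 + 1 = 2. Stack: [2]
STORE_FAST i → i=2. Stack: []
LOAD_FAST i → push 2. Stack: [2]
LOAD_CONST → push 2. Stack: [2, 2]
COMPARE_OP bool(<) → 2 vs 2 = False. Stack: [False]
POP_JUMP_IF_FALSE → pop False; jump. Stack: []
LOAD_FAST k → push 2. Stack: [2]
RETURN_VALUE → return 2.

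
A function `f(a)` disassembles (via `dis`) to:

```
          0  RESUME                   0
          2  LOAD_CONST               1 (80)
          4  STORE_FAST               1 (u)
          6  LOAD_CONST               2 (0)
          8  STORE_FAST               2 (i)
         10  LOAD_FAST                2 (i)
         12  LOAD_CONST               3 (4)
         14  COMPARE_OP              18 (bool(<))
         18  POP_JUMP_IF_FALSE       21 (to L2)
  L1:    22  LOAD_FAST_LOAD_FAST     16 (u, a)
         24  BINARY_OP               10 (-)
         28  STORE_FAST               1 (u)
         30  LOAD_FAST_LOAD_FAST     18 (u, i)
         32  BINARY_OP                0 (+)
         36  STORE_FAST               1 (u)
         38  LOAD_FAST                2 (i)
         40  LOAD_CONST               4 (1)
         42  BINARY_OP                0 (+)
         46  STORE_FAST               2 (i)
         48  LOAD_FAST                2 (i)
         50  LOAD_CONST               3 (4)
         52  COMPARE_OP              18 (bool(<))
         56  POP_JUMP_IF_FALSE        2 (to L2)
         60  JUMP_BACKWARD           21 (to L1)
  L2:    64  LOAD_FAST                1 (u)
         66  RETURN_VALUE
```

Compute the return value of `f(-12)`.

LOAD_CONST → push 80
STORE_FAST u → u=80
LOAD_CONST → push 0
STORE_FAST i → i=0
LOAD_FAST i → push 0
LOAD_CONST → push 4
COMPARE_OP bool(<) → 0 vs 4 = True
POP_JUMP_IF_FALSE → pop True; no jump
LOAD_FAST_LOAD_FAST u,a → push 80,-12
BINARY_OP - → 80 - -12 = 92
STORE_FAST u → u=92
LOAD_FAST_LOAD_FAST u,i → push 92,0
BINARY_OP + → 92 + 0 = 92
STORE_FAST u → u=92
LOAD_FAST i → push 0
LOAD_CONST → push 1
BINARY_OP + → 0 + 1 = 1
STORE_FAST i → i=1
LOAD_FAST i → push 1
LOAD_CONST → push 4
COMPARE_OP bool(<) → 1 vs 4 = True
POP_JUMP_IF_FALSE → pop True; no jump
LOAD_FAST_LOAD_FAST u,a → push 92,-12
BINARY_OP - → 92 - -12 = 104
STORE_FAST u → u=104
LOAD_FAST_LOAD_FAST u,i → push 104,1
BINARY_OP + → 104 + 1 = 105
STORE_FAST u → u=105
LOAD_FAST i → push 1
LOAD_CONST → push 1
BINARY_OP + → 1 + 1 = 2
STORE_FAST i → i=2
LOAD_FAST i → push 2
LOAD_CONST → push 4
COMPARE_OP bool(<) → 2 vs 4 = True
POP_JUMP_IF_FALSE → pop True; no jump
LOAD_FAST_LOAD_FAST u,a → push 105,-12
BINARY_OP - → 105 - -12 = 117
STORE_FAST u → u=117
LOAD_FAST_LOAD_FAST u,i → push 117,2
BINARY_OP + → 117 + 2 = 119
STORE_FAST u → u=119
LOAD_FAST i → push 2
LOAD_CONST → push 1
BINARY_OP + → 2 + 1 = 3
STORE_FAST i → i=3
LOAD_FAST i → push 3
LOAD_CONST → push 4
COMPARE_OP bool(<) → 3 vs 4 = True
POP_JUMP_IF_FALSE → pop True; no jump
LOAD_FAST_LOAD_FAST u,a → push 119,-12
BINARY_OP - → 119 - -12 = 131
STORE_FAST u → u=131
LOAD_FAST_LOAD_FAST u,i → push 131,3
BINARY_OP + → 131 + 3 = 134
STORE_FAST u → u=134
LOAD_FAST i → push 3
LOAD_CONST → push 1
BINARY_OP + → 3 + 1 = 4
STORE_FAST i → i=4
LOAD_FAST i → push 4
LOAD_CONST → push 4
COMPARE_OP bool(<) → 4 vs 4 = False
POP_JUMP_IF_FALSE → pop False; jump
LOAD_FAST u → push 134
RETURN_VALUE → return 134.

134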